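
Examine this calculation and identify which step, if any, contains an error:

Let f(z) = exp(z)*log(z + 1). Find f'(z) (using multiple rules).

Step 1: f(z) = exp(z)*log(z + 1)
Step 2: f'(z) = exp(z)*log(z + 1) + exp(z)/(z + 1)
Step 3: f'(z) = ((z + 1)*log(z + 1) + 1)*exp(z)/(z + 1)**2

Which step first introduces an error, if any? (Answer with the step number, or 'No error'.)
Step 3

Step 3 is incorrect due to a wrong exponent.
The step shows: ((z + 1)*log(z + 1) + 1)*exp(z)/(z + 1)**2
The correct value should be: ((z + 1)*log(z + 1) + 1)*exp(z)/(z + 1)

Explanation: The exponent -1 on z + 1 was incorrectly written as -2: the term ((z + 1)*log(z + 1) + 1)*exp(z)/(z + 1) was incorrectly written as ((z + 1)*log(z + 1) + 1)*exp(z)/(z + 1)**2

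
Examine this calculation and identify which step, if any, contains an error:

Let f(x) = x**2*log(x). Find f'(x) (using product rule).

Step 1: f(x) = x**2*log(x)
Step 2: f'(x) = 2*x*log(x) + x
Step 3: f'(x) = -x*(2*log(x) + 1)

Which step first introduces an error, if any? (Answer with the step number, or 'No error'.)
Step 3

Step 3 is incorrect due to a sign flip.
The step shows: -x*(2*log(x) + 1)
The correct value should be: x*(2*log(x) + 1)

Explanation: The sign of the whole expression was flipped: the term x*(2*log(x) + 1) was incorrectly written as -x*(2*log(x) + 1)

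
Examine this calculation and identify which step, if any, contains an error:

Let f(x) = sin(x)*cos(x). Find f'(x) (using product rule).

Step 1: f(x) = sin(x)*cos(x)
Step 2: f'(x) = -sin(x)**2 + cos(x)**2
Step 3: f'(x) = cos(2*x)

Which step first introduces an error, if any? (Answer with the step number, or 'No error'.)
No error

All steps in this derivation are correct.
The final answer f'(x) = cos(2*x) is valid.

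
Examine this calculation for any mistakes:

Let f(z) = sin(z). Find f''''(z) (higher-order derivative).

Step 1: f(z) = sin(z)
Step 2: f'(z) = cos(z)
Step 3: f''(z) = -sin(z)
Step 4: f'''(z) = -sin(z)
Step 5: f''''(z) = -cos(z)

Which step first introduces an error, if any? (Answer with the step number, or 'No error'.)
Step 4

Step 4 is incorrect due to a wrong trig function.
The step shows: -sin(z)
The correct value should be: -cos(z)

Explanation: cos(z) was incorrectly written as sin(z): the term -cos(z) was incorrectly written as -sin(z)
The later steps are derived from this incorrect expression, so the error originates in Step 4.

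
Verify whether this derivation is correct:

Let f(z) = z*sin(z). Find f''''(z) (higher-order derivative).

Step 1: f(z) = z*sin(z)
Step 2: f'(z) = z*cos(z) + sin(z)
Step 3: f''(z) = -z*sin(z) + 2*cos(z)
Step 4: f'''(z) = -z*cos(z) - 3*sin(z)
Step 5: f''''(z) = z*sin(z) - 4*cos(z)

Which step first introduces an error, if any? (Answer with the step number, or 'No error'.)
No error

All steps in this derivation are correct.
The final answer f''''(z) = z*sin(z) - 4*cos(z) is valid.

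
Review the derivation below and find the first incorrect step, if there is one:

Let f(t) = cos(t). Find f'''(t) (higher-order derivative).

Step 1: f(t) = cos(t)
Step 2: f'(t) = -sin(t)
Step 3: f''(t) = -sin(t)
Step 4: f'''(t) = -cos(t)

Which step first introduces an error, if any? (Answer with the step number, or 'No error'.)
Step 3

Step 3 is incorrect due to a wrong trig function.
The step shows: -sin(t)
The correct value should be: -cos(t)

Explanation: cos(t) was incorrectly written as sin(t): the term -cos(t) was incorrectly written as -sin(t)
The later steps are derived from this incorrect expression, so the error originates in Step 3.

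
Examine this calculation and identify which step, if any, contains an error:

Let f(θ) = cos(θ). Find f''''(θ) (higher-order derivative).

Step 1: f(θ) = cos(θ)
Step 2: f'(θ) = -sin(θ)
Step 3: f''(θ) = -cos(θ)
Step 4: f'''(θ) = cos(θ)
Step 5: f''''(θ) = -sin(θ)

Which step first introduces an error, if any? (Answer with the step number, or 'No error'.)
Step 4

Step 4 is incorrect due to a wrong trig function.
The step shows: cos(θ)
The correct value should be: sin(θ)

Explanation: sin(θ) was incorrectly written as cos(θ): the term sin(θ) was incorrectly written as cos(θ)
The later steps are derived from this incorrect expression, so the error originates in Step 4.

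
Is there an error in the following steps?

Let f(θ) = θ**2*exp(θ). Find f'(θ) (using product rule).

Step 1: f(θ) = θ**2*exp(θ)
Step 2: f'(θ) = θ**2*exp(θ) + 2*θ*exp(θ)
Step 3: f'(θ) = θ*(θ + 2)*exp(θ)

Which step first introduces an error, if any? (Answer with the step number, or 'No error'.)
No error

All steps in this derivation are correct.
The final answer f'(θ) = θ*(θ + 2)*exp(θ) is valid.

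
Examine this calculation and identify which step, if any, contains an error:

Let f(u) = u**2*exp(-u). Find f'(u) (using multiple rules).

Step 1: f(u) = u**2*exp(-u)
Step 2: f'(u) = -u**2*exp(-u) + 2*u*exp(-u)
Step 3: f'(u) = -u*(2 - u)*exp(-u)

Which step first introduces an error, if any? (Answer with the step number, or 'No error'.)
Step 3

Step 3 is incorrect due to a sign flip.
The step shows: -u*(2 - u)*exp(-u)
The correct value should be: u*(2 - u)*exp(-u)

Explanation: The sign of the whole expression was flipped: the term u*(2 - u)*exp(-u) was incorrectly written as -u*(2 - u)*exp(-u)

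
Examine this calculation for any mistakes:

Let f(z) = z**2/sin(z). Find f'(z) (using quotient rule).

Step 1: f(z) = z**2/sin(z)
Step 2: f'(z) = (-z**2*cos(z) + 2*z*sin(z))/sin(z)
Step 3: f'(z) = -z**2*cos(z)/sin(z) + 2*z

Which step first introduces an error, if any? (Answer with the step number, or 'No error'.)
Step 2

Step 2 is incorrect due to a wrong exponent.
The step shows: (-z**2*cos(z) + 2*z*sin(z))/sin(z)
The correct value should be: (-z**2*cos(z) + 2*z*sin(z))/sin(z)**2

Explanation: The exponent -2 on sin(z) was incorrectly written as -1: the term (-z**2*cos(z) + 2*z*sin(z))/sin(z)**2 was incorrectly written as (-z**2*cos(z) + 2*z*sin(z))/sin(z)
The later steps are derived from this incorrect expression, so the error originates in Step 2.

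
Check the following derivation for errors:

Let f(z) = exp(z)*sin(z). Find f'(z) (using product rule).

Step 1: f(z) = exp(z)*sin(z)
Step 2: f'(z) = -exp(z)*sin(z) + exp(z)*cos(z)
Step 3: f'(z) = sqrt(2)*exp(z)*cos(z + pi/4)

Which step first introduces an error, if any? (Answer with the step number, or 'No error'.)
Step 2

Step 2 is incorrect due to a sign flip.
The step shows: -exp(z)*sin(z) + exp(z)*cos(z)
The correct value should be: exp(z)*sin(z) + exp(z)*cos(z)

Explanation: The sign of one term was flipped: the term exp(z)*sin(z) was incorrectly written as -exp(z)*sin(z)
The later steps are derived from this incorrect expression, so the error originates in Step 2.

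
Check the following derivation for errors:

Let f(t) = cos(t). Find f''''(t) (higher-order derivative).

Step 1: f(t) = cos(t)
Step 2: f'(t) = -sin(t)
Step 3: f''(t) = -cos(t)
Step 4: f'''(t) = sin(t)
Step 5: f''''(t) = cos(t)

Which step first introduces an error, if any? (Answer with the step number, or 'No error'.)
No error

All steps in this derivation are correct.
The final answer f''''(t) = cos(t) is valid.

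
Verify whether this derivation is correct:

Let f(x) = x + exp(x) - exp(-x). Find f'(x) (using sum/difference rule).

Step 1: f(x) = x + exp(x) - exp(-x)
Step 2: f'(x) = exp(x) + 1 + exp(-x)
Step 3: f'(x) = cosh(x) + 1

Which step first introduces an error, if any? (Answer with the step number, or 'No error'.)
Step 3

Step 3 is incorrect due to a wrong coefficient.
The step shows: cosh(x) + 1
The correct value should be: 2*cosh(x) + 1

Explanation: The coefficient 2 was incorrectly written as 1: the term 2*cosh(x) was incorrectly written as cosh(x)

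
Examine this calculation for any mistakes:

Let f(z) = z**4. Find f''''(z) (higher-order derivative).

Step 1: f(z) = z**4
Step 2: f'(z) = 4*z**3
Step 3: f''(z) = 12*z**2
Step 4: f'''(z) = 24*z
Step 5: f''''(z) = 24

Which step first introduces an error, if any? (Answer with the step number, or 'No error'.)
No error

All steps in this derivation are correct.
The final answer f''''(z) = 24 is valid.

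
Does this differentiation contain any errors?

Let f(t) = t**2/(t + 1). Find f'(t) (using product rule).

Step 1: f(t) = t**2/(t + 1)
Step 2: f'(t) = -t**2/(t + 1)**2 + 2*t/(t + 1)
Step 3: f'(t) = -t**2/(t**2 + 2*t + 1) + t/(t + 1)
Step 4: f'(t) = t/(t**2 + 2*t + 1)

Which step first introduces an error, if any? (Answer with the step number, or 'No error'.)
Step 3

Step 3 is incorrect due to a wrong coefficient.
The step shows: -t**2/(t**2 + 2*t + 1) + t/(t + 1)
The correct value should be: -t**2/(t**2 + 2*t + 1) + 2*t/(t + 1)

Explanation: The coefficient 2 was incorrectly written as 1: the term 2*t/(t + 1) was incorrectly written as t/(t + 1)
The later steps are derived from this incorrect expression, so the error originates in Step 3.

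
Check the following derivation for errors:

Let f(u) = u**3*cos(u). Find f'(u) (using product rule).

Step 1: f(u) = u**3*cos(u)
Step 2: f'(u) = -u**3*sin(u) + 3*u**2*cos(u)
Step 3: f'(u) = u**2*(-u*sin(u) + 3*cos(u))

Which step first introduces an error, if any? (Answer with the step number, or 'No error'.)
No error

All steps in this derivation are correct.
The final answer f'(u) = u**2*(-u*sin(u) + 3*cos(u)) is valid.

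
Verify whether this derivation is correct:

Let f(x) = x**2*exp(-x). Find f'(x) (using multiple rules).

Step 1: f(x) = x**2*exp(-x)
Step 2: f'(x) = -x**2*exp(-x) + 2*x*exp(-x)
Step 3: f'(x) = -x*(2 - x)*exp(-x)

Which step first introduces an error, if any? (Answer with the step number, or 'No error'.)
Step 3

Step 3 is incorrect due to a sign flip.
The step shows: -x*(2 - x)*exp(-x)
The correct value should be: x*(2 - x)*exp(-x)

Explanation: The sign of the whole expression was flipped: the term x*(2 - x)*exp(-x) was incorrectly written as -x*(2 - x)*exp(-x)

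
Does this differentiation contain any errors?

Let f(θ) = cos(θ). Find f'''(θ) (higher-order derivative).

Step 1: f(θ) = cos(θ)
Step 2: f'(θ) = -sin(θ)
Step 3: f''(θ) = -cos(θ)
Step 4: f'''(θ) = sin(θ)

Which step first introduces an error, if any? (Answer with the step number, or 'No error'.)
No error

All steps in this derivation are correct.
The final answer f'''(θ) = sin(θ) is valid.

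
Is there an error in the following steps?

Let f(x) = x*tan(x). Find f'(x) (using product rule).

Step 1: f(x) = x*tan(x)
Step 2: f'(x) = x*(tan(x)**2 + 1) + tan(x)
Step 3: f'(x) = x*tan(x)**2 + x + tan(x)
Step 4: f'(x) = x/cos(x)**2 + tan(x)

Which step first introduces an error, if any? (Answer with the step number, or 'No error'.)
No error

All steps in this derivation are correct.
The final answer f'(x) = x/cos(x)**2 + tan(x) is valid.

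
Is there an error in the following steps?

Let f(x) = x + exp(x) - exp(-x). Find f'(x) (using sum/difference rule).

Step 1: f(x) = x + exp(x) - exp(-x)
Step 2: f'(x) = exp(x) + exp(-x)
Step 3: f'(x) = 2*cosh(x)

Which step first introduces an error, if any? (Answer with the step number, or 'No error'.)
Step 2

Step 2 is incorrect due to a dropped term.
The step shows: exp(x) + exp(-x)
The correct value should be: exp(x) + 1 + exp(-x)

Explanation: A term was dropped: the term 1 was incorrectly omitted
The later steps are derived from this incorrect expression, so the error originates in Step 2.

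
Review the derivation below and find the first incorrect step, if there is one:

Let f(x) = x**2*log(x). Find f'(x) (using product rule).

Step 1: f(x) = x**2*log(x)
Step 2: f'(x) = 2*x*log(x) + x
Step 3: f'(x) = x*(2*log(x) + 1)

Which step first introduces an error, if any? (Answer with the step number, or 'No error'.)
No error

All steps in this derivation are correct.
The final answer f'(x) = x*(2*log(x) + 1) is valid.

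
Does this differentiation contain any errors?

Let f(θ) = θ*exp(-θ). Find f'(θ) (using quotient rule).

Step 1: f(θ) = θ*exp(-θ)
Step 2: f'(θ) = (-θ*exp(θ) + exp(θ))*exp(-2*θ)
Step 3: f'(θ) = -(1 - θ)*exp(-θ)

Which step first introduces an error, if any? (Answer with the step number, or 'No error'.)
Step 3

Step 3 is incorrect due to a sign flip.
The step shows: -(1 - θ)*exp(-θ)
The correct value should be: (1 - θ)*exp(-θ)

Explanation: The sign of the whole expression was flipped: the term (1 - θ)*exp(-θ) was incorrectly written as -(1 - θ)*exp(-θ)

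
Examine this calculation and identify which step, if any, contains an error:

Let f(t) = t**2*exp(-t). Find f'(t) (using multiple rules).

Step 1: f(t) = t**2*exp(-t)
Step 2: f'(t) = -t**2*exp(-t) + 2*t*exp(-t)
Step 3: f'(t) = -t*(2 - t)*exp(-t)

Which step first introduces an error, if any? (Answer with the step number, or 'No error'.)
Step 3

Step 3 is incorrect due to a sign flip.
The step shows: -t*(2 - t)*exp(-t)
The correct value should be: t*(2 - t)*exp(-t)

Explanation: The sign of the whole expression was flipped: the term t*(2 - t)*exp(-t) was incorrectly written as -t*(2 - t)*exp(-t)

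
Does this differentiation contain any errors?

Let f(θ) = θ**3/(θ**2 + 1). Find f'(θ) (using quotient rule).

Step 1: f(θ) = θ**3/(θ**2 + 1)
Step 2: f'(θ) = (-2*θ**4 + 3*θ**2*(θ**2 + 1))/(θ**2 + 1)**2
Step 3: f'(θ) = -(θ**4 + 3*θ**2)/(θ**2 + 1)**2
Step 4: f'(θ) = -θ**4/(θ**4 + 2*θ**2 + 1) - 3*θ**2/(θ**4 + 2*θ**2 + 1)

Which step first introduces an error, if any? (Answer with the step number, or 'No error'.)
Step 3

Step 3 is incorrect due to a sign flip.
The step shows: -(θ**4 + 3*θ**2)/(θ**2 + 1)**2
The correct value should be: (θ**4 + 3*θ**2)/(θ**2 + 1)**2

Explanation: The sign of the whole expression was flipped: the term (θ**4 + 3*θ**2)/(θ**2 + 1)**2 was incorrectly written as -(θ**4 + 3*θ**2)/(θ**2 + 1)**2
The later steps are derived from this incorrect expression, so the error originates in Step 3.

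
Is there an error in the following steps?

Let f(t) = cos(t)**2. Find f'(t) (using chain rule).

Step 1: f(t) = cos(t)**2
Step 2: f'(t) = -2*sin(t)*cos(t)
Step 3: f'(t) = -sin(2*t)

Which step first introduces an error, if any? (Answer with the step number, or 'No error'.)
No error

All steps in this derivation are correct.
The final answer f'(t) = -sin(2*t) is valid.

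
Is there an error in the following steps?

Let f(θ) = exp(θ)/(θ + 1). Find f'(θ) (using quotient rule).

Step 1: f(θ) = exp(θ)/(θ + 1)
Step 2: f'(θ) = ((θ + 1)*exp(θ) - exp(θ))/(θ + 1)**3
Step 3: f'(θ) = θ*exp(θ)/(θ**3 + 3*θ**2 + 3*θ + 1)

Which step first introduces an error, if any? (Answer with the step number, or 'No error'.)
Step 2

Step 2 is incorrect due to a wrong exponent.
The step shows: ((θ + 1)*exp(θ) - exp(θ))/(θ + 1)**3
The correct value should be: ((θ + 1)*exp(θ) - exp(θ))/(θ + 1)**2

Explanation: The exponent -2 on θ + 1 was incorrectly written as -3: the term ((θ + 1)*exp(θ) - exp(θ))/(θ + 1)**2 was incorrectly written as ((θ + 1)*exp(θ) - exp(θ))/(θ + 1)**3
The later steps are derived from this incorrect expression, so the error originates in Step 2.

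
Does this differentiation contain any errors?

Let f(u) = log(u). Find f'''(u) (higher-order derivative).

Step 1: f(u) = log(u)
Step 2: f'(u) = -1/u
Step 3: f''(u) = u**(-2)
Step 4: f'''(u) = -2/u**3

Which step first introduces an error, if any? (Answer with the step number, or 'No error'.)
Step 2

Step 2 is incorrect due to a sign flip.
The step shows: -1/u
The correct value should be: 1/u

Explanation: The sign of the whole expression was flipped: the term 1/u was incorrectly written as -1/u
The later steps are derived from this incorrect expression, so the error originates in Step 2.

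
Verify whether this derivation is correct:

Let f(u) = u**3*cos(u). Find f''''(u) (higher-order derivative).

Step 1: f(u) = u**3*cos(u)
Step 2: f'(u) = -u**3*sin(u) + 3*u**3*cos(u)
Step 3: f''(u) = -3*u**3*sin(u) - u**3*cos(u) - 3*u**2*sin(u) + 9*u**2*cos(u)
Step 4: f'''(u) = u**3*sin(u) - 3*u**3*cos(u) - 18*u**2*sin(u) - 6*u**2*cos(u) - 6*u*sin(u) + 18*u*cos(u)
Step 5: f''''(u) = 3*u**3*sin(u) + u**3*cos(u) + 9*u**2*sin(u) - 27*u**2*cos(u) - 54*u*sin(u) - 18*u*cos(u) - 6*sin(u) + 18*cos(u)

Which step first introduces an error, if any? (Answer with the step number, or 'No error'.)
Step 2

Step 2 is incorrect due to a wrong exponent.
The step shows: -u**3*sin(u) + 3*u**3*cos(u)
The correct value should be: -u**3*sin(u) + 3*u**2*cos(u)

Explanation: The exponent 2 on u was incorrectly written as 3: the term 3*u**2*cos(u) was incorrectly written as 3*u**3*cos(u)
The later steps are derived from this incorrect expression, so the error originates in Step 2.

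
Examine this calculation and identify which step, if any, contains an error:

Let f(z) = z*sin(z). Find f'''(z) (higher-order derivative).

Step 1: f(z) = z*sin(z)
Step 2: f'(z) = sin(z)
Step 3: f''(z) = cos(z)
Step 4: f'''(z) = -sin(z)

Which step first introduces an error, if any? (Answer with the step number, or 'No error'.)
Step 2

Step 2 is incorrect due to a dropped term.
The step shows: sin(z)
The correct value should be: z*cos(z) + sin(z)

Explanation: A term was dropped: the term z*cos(z) was incorrectly omitted
The later steps are derived from this incorrect expression, so the error originates in Step 2.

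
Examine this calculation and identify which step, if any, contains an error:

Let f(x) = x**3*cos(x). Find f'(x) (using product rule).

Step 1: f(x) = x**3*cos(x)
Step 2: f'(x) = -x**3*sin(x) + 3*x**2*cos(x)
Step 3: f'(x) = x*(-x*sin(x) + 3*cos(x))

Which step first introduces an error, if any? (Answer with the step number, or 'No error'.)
Step 3

Step 3 is incorrect due to a wrong exponent.
The step shows: x*(-x*sin(x) + 3*cos(x))
The correct value should be: x**2*(-x*sin(x) + 3*cos(x))

Explanation: The exponent 2 on x was incorrectly written as 1: the term x**2*(-x*sin(x) + 3*cos(x)) was incorrectly written as x*(-x*sin(x) + 3*cos(x))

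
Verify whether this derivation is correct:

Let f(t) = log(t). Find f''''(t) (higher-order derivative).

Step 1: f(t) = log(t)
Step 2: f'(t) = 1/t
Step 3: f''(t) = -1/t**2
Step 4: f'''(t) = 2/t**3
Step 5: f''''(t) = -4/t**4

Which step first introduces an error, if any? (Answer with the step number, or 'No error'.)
Step 5

Step 5 is incorrect due to a wrong coefficient.
The step shows: -4/t**4
The correct value should be: -6/t**4

Explanation: The coefficient -6 was incorrectly written as -4: the term -6/t**4 was incorrectly written as -4/t**4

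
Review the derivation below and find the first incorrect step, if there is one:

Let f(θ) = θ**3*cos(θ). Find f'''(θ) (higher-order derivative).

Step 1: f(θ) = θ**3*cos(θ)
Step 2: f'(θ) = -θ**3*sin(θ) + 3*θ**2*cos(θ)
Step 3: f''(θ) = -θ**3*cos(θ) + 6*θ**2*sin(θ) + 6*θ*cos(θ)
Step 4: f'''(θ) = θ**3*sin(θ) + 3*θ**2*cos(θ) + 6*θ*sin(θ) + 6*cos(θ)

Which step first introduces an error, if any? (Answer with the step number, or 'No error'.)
Step 3

Step 3 is incorrect due to a sign flip.
The step shows: -θ**3*cos(θ) + 6*θ**2*sin(θ) + 6*θ*cos(θ)
The correct value should be: -θ**3*cos(θ) - 6*θ**2*sin(θ) + 6*θ*cos(θ)

Explanation: The sign of one term was flipped: the term -6*θ**2*sin(θ) was incorrectly written as 6*θ**2*sin(θ)
The later steps are derived from this incorrect expression, so the error originates in Step 3.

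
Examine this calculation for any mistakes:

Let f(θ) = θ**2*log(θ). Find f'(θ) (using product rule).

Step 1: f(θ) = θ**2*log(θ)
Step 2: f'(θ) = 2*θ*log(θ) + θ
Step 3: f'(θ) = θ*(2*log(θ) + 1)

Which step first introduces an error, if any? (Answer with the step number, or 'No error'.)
No error

All steps in this derivation are correct.
The final answer f'(θ) = θ*(2*log(θ) + 1) is valid.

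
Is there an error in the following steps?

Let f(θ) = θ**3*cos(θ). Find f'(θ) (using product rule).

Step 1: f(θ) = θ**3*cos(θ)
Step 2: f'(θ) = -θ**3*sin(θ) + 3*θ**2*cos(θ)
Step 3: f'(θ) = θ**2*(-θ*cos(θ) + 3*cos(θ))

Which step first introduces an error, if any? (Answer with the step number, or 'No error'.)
Step 3

Step 3 is incorrect due to a wrong trig function.
The step shows: θ**2*(-θ*cos(θ) + 3*cos(θ))
The correct value should be: θ**2*(-θ*sin(θ) + 3*cos(θ))

Explanation: sin(θ) was incorrectly written as cos(θ): the term θ**2*(-θ*sin(θ) + 3*cos(θ)) was incorrectly written as θ**2*(-θ*cos(θ) + 3*cos(θ))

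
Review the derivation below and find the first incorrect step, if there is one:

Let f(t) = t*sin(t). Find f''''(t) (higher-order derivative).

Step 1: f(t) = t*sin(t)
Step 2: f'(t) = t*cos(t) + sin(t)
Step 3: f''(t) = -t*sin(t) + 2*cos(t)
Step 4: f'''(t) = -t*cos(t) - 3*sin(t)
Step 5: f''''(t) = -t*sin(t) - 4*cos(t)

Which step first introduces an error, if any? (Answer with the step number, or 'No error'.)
Step 5

Step 5 is incorrect due to a sign flip.
The step shows: -t*sin(t) - 4*cos(t)
The correct value should be: t*sin(t) - 4*cos(t)

Explanation: The sign of one term was flipped: the term t*sin(t) was incorrectly written as -t*sin(t)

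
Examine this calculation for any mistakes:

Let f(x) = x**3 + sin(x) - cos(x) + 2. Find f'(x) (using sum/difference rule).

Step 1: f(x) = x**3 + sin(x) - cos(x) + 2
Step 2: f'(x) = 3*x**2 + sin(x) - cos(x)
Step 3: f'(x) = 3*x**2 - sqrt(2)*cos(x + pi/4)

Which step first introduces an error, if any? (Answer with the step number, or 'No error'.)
Step 2

Step 2 is incorrect due to a sign flip.
The step shows: 3*x**2 + sin(x) - cos(x)
The correct value should be: 3*x**2 + sin(x) + cos(x)

Explanation: The sign of one term was flipped: the term cos(x) was incorrectly written as -cos(x)
The later steps are derived from this incorrect expression, so the error originates in Step 2.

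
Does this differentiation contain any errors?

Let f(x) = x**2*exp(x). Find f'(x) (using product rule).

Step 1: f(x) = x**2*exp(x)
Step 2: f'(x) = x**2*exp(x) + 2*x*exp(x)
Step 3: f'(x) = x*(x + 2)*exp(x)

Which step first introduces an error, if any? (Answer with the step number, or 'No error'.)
No error

All steps in this derivation are correct.
The final answer f'(x) = x*(x + 2)*exp(x) is valid.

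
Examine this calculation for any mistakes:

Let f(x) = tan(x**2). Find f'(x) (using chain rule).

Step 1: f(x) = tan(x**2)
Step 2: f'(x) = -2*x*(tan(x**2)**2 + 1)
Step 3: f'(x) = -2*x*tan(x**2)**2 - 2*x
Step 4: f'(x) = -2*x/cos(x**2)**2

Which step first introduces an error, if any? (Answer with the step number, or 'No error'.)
Step 2

Step 2 is incorrect due to a sign flip.
The step shows: -2*x*(tan(x**2)**2 + 1)
The correct value should be: 2*x*(tan(x**2)**2 + 1)

Explanation: The sign of the whole expression was flipped: the term 2*x*(tan(x**2)**2 + 1) was incorrectly written as -2*x*(tan(x**2)**2 + 1)
The later steps are derived from this incorrect expression, so the error originates in Step 2.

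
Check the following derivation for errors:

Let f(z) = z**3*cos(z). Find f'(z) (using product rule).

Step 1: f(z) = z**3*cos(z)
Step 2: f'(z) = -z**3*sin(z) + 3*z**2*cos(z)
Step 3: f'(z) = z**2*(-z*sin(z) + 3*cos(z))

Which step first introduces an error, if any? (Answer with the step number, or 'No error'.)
No error

All steps in this derivation are correct.
The final answer f'(z) = z**2*(-z*sin(z) + 3*cos(z)) is valid.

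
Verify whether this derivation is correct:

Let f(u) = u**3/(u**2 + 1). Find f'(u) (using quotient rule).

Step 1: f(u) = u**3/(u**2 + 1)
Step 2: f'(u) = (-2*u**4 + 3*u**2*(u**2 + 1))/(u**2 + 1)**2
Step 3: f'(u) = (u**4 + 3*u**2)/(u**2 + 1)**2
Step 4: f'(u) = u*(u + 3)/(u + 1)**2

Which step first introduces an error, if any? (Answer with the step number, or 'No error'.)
Step 4

Step 4 is incorrect due to a wrong exponent.
The step shows: u*(u + 3)/(u + 1)**2
The correct value should be: u**2*(u**2 + 3)/(u**2 + 1)**2

Explanation: The exponent 2 on u was incorrectly written as 1: the term u**2*(u**2 + 3)/(u**2 + 1)**2 was incorrectly written as u*(u + 3)/(u + 1)**2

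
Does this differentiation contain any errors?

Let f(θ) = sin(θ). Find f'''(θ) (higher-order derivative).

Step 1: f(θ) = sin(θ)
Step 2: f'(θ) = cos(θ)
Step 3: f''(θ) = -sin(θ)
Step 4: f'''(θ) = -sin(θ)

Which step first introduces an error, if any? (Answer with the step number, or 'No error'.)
Step 4

Step 4 is incorrect due to a wrong trig function.
The step shows: -sin(θ)
The correct value should be: -cos(θ)

Explanation: cos(θ) was incorrectly written as sin(θ): the term -cos(θ) was incorrectly written as -sin(θ)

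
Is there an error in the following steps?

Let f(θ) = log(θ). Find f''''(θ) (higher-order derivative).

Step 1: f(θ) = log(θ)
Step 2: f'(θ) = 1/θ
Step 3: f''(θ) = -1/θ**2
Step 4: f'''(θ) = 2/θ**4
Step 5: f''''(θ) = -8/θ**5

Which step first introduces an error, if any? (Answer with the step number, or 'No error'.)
Step 4

Step 4 is incorrect due to a wrong exponent.
The step shows: 2/θ**4
The correct value should be: 2/θ**3

Explanation: The exponent -3 on θ was incorrectly written as -4: the term 2/θ**3 was incorrectly written as 2/θ**4
The later steps are derived from this incorrect expression, so the error originates in Step 4.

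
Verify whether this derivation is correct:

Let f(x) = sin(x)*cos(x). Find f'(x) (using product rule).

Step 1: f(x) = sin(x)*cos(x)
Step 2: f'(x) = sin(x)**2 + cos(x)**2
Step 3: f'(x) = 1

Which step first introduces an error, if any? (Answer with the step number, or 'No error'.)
Step 2

Step 2 is incorrect due to a sign flip.
The step shows: sin(x)**2 + cos(x)**2
The correct value should be: -sin(x)**2 + cos(x)**2

Explanation: The sign of one term was flipped: the term -sin(x)**2 was incorrectly written as sin(x)**2
The later steps are derived from this incorrect expression, so the error originates in Step 2.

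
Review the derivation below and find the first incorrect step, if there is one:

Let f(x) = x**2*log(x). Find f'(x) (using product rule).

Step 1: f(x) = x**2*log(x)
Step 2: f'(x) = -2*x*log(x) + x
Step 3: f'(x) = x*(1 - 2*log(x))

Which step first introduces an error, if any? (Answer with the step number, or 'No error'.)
Step 2

Step 2 is incorrect due to a sign flip.
The step shows: -2*x*log(x) + x
The correct value should be: 2*x*log(x) + x

Explanation: The sign of one term was flipped: the term 2*x*log(x) was incorrectly written as -2*x*log(x)
The later steps are derived from this incorrect expression, so the error originates in Step 2.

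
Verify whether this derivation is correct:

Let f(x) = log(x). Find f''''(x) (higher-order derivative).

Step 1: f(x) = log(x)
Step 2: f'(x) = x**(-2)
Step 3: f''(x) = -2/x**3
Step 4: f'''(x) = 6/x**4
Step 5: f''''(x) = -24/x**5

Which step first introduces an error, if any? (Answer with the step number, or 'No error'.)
Step 2

Step 2 is incorrect due to a wrong exponent.
The step shows: x**(-2)
The correct value should be: 1/x

Explanation: The exponent -1 on x was incorrectly written as -2: the term 1/x was incorrectly written as x**(-2)
The later steps are derived from this incorrect expression, so the error originates in Step 2.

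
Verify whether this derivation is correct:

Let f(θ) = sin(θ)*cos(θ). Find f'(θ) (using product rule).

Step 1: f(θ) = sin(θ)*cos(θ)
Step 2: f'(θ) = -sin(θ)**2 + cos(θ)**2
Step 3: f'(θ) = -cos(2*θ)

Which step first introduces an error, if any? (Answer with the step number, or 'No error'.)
Step 3

Step 3 is incorrect due to a sign flip.
The step shows: -cos(2*θ)
The correct value should be: cos(2*θ)

Explanation: The sign of the whole expression was flipped: the term cos(2*θ) was incorrectly written as -cos(2*θ)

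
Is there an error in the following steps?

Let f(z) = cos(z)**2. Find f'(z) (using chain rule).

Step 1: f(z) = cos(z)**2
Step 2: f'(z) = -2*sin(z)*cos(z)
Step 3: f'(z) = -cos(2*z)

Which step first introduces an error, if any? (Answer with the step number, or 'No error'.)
Step 3

Step 3 is incorrect due to a wrong trig function.
The step shows: -cos(2*z)
The correct value should be: -sin(2*z)

Explanation: sin(2*z) was incorrectly written as cos(2*z): the term -sin(2*z) was incorrectly written as -cos(2*z)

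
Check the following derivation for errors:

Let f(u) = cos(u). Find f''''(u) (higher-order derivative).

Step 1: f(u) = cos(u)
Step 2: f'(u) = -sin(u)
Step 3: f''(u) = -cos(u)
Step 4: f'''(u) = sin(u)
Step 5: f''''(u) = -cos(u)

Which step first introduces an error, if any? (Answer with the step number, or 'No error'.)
Step 5

Step 5 is incorrect due to a sign flip.
The step shows: -cos(u)
The correct value should be: cos(u)

Explanation: The sign of the whole expression was flipped: the term cos(u) was incorrectly written as -cos(u)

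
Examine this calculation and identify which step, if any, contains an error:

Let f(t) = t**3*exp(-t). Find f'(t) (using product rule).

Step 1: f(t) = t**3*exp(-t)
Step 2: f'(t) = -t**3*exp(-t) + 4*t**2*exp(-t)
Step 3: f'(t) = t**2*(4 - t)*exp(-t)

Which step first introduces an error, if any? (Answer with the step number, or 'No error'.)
Step 2

Step 2 is incorrect due to a wrong coefficient.
The step shows: -t**3*exp(-t) + 4*t**2*exp(-t)
The correct value should be: -t**3*exp(-t) + 3*t**2*exp(-t)

Explanation: The coefficient 3 was incorrectly written as 4: the term 3*t**2*exp(-t) was incorrectly written as 4*t**2*exp(-t)
The later steps are derived from this incorrect expression, so the error originates in Step 2.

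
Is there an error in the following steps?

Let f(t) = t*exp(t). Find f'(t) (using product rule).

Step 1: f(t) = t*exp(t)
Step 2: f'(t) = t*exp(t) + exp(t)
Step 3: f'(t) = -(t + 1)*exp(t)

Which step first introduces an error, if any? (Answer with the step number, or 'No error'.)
Step 3

Step 3 is incorrect due to a sign flip.
The step shows: -(t + 1)*exp(t)
The correct value should be: (t + 1)*exp(t)

Explanation: The sign of the whole expression was flipped: the term (t + 1)*exp(t) was incorrectly written as -(t + 1)*exp(t)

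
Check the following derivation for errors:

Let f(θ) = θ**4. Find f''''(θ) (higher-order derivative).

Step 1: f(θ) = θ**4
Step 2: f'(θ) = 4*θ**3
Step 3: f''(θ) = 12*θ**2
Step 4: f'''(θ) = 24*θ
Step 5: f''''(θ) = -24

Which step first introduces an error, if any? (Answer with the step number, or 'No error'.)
Step 5

Step 5 is incorrect due to a sign flip.
The step shows: -24
The correct value should be: 24

Explanation: The sign of the whole expression was flipped: the term 24 was incorrectly written as -24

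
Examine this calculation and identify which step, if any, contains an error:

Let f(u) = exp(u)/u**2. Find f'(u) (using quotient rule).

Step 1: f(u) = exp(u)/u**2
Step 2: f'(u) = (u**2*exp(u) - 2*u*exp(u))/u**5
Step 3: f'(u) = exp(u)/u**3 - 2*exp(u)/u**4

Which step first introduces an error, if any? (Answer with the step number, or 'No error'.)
Step 2

Step 2 is incorrect due to a wrong exponent.
The step shows: (u**2*exp(u) - 2*u*exp(u))/u**5
The correct value should be: (u**2*exp(u) - 2*u*exp(u))/u**4

Explanation: The exponent -4 on u was incorrectly written as -5: the term (u**2*exp(u) - 2*u*exp(u))/u**4 was incorrectly written as (u**2*exp(u) - 2*u*exp(u))/u**5
The later steps are derived from this incorrect expression, so the error originates in Step 2.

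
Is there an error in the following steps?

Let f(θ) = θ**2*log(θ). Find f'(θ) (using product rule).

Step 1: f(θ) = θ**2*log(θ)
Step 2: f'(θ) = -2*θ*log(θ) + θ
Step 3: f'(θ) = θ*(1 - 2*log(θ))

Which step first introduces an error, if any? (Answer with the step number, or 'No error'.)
Step 2

Step 2 is incorrect due to a sign flip.
The step shows: -2*θ*log(θ) + θ
The correct value should be: 2*θ*log(θ) + θ

Explanation: The sign of one term was flipped: the term 2*θ*log(θ) was incorrectly written as -2*θ*log(θ)
The later steps are derived from this incorrect expression, so the error originates in Step 2.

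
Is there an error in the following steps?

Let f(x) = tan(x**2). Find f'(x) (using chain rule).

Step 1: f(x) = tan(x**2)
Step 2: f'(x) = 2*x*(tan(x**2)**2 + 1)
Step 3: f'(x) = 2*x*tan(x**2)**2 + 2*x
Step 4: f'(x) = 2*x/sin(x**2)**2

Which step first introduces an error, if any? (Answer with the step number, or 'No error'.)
Step 4

Step 4 is incorrect due to a wrong trig function.
The step shows: 2*x/sin(x**2)**2
The correct value should be: 2*x/cos(x**2)**2

Explanation: cos(x**2) was incorrectly written as sin(x**2): the term 2*x/cos(x**2)**2 was incorrectly written as 2*x/sin(x**2)**2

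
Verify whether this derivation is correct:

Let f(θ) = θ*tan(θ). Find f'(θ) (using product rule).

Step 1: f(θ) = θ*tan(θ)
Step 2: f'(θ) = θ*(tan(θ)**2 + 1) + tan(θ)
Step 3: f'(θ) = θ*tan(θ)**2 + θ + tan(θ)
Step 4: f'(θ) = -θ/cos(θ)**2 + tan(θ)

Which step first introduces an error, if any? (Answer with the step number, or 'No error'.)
Step 4

Step 4 is incorrect due to a sign flip.
The step shows: -θ/cos(θ)**2 + tan(θ)
The correct value should be: θ/cos(θ)**2 + tan(θ)

Explanation: The sign of one term was flipped: the term θ/cos(θ)**2 was incorrectly written as -θ/cos(θ)**2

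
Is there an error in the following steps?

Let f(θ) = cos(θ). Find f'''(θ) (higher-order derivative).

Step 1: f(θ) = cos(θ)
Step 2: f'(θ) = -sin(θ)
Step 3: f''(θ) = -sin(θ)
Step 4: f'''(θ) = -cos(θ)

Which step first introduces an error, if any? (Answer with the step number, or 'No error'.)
Step 3

Step 3 is incorrect due to a wrong trig function.
The step shows: -sin(θ)
The correct value should be: -cos(θ)

Explanation: cos(θ) was incorrectly written as sin(θ): the term -cos(θ) was incorrectly written as -sin(θ)
The later steps are derived from this incorrect expression, so the error originates in Step 3.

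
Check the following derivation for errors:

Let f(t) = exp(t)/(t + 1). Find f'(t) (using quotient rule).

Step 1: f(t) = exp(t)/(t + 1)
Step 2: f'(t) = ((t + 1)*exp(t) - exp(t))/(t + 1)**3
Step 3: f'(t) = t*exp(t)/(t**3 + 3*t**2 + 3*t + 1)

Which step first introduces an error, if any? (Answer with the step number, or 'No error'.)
Step 2

Step 2 is incorrect due to a wrong exponent.
The step shows: ((t + 1)*exp(t) - exp(t))/(t + 1)**3
The correct value should be: ((t + 1)*exp(t) - exp(t))/(t + 1)**2

Explanation: The exponent -2 on t + 1 was incorrectly written as -3: the term ((t + 1)*exp(t) - exp(t))/(t + 1)**2 was incorrectly written as ((t + 1)*exp(t) - exp(t))/(t + 1)**3
The later steps are derived from this incorrect expression, so the error originates in Step 2.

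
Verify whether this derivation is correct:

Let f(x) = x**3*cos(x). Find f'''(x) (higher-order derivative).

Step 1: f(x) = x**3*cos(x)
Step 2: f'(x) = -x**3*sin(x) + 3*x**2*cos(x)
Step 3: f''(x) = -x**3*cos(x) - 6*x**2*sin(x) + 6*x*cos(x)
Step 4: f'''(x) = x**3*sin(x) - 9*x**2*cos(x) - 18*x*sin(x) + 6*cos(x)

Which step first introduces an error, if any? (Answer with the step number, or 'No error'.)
No error

All steps in this derivation are correct.
The final answer f'''(x) = x**3*sin(x) - 9*x**2*cos(x) - 18*x*sin(x) + 6*cos(x) is valid.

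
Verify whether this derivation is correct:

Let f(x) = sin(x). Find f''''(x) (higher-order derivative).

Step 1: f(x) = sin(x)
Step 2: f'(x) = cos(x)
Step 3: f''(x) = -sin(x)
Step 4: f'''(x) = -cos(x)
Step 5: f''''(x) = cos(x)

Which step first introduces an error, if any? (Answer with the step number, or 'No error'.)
Step 5

Step 5 is incorrect due to a wrong trig function.
The step shows: cos(x)
The correct value should be: sin(x)

Explanation: sin(x) was incorrectly written as cos(x): the term sin(x) was incorrectly written as cos(x)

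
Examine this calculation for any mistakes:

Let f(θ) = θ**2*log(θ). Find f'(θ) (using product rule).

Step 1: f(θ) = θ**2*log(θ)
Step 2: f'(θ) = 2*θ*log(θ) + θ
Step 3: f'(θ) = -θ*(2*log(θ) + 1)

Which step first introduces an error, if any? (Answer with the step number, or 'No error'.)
Step 3

Step 3 is incorrect due to a sign flip.
The step shows: -θ*(2*log(θ) + 1)
The correct value should be: θ*(2*log(θ) + 1)

Explanation: The sign of the whole expression was flipped: the term θ*(2*log(θ) + 1) was incorrectly written as -θ*(2*log(θ) + 1)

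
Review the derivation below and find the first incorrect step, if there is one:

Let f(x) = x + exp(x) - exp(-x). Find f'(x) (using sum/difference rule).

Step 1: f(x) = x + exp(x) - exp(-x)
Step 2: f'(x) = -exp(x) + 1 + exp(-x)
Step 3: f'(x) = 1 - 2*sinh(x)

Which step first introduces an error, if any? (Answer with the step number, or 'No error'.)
Step 2

Step 2 is incorrect due to a sign flip.
The step shows: -exp(x) + 1 + exp(-x)
The correct value should be: exp(x) + 1 + exp(-x)

Explanation: The sign of one term was flipped: the term exp(x) was incorrectly written as -exp(x)
The later steps are derived from this incorrect expression, so the error originates in Step 2.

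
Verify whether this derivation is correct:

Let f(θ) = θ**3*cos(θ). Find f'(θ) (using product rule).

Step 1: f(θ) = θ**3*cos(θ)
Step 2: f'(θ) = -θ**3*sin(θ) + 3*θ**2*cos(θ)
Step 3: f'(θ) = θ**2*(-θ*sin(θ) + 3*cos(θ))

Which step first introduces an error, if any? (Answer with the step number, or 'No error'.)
No error

All steps in this derivation are correct.
The final answer f'(θ) = θ**2*(-θ*sin(θ) + 3*cos(θ)) is valid.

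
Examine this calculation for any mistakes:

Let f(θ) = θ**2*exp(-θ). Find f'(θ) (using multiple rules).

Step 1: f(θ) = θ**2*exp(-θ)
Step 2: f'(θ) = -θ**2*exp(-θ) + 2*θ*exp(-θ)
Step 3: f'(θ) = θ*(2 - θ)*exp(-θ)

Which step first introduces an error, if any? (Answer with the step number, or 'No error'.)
No error

All steps in this derivation are correct.
The final answer f'(θ) = θ*(2 - θ)*exp(-θ) is valid.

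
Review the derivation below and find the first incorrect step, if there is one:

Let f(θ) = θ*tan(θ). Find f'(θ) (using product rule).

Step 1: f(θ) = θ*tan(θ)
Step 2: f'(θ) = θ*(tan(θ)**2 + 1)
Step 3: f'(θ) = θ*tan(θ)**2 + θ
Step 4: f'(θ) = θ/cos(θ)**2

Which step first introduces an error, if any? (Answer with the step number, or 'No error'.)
Step 2

Step 2 is incorrect due to a dropped term.
The step shows: θ*(tan(θ)**2 + 1)
The correct value should be: θ*(tan(θ)**2 + 1) + tan(θ)

Explanation: A term was dropped: the term tan(θ) was incorrectly omitted
The later steps are derived from this incorrect expression, so the error originates in Step 2.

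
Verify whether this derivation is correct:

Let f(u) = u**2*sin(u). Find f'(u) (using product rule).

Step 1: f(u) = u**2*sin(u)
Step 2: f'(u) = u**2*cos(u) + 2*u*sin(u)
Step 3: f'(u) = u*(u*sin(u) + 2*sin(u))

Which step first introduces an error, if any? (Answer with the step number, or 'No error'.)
Step 3

Step 3 is incorrect due to a wrong trig function.
The step shows: u*(u*sin(u) + 2*sin(u))
The correct value should be: u*(u*cos(u) + 2*sin(u))

Explanation: cos(u) was incorrectly written as sin(u): the term u*(u*cos(u) + 2*sin(u)) was incorrectly written as u*(u*sin(u) + 2*sin(u))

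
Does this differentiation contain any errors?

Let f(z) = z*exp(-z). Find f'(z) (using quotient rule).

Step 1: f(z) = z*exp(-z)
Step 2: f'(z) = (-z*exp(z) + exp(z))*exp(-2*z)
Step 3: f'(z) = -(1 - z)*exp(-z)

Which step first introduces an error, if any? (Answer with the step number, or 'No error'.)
Step 3

Step 3 is incorrect due to a sign flip.
The step shows: -(1 - z)*exp(-z)
The correct value should be: (1 - z)*exp(-z)

Explanation: The sign of the whole expression was flipped: the term (1 - z)*exp(-z) was incorrectly written as -(1 - z)*exp(-z)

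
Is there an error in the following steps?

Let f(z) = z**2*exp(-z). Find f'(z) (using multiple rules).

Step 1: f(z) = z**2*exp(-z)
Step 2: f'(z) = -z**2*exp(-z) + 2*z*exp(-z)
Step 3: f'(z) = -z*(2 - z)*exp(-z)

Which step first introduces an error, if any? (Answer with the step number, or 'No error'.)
Step 3

Step 3 is incorrect due to a sign flip.
The step shows: -z*(2 - z)*exp(-z)
The correct value should be: z*(2 - z)*exp(-z)

Explanation: The sign of the whole expression was flipped: the term z*(2 - z)*exp(-z) was incorrectly written as -z*(2 - z)*exp(-z)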